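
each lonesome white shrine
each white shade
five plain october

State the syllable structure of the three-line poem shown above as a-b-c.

Line 1: "each lonesome white shrine": 1+2+1+1 = 5
Line 2: "each white shade": 1+1+1 = 3
Line 3: "five plain october": 1+1+3 = 5

5-3-5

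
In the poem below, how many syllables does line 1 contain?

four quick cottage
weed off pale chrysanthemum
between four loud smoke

4

Line 1: "four quick cottage": 1+1+2 = 4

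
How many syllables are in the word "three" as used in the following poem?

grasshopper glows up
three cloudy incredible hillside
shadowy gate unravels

"three" has 1 syllable.

1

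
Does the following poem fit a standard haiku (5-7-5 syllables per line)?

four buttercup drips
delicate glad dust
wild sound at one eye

No

Line 1: four (1), buttercup (3), drips (1) → 5 ✓
Line 2: delicate (3), glad (1), dust (1) → 5 (expected 7)
Line 3: wild (1), sound (1), at (1), one (1), eye (1) → 5 ✓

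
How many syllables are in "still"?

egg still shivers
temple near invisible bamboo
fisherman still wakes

1

"still" has 1 syllable.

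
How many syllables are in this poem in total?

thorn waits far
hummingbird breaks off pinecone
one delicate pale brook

Line 1: "thorn waits far": 1+1+1 = 3
Line 2: "hummingbird breaks off pinecone": 3+1+1+2 = 7
Line 3: "one delicate pale brook": 1+3+1+1 = 6
Total: 3 + 7 + 6 = 16

16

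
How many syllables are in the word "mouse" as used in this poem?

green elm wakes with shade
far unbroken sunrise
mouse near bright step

1

"mouse" has 1 syllable.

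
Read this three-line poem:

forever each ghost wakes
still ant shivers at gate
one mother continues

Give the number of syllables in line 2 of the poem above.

6

Line 2: still(1) + ant(1) + shivers(2) + at(1) + gate(1) = 6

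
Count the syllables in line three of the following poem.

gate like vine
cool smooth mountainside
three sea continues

5

Line three: "three sea continues": 1+1+3 = 5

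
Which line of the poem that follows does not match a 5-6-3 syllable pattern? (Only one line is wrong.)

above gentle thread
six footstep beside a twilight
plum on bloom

Line 1: "above gentle thread": 2+2+1 = 5 ✓
Line 2: "six footstep beside a twilight": 1+2+2+1+2 = 8 (expected 6)
Line 3: "plum on bloom": 1+1+1 = 3 ✓

The second line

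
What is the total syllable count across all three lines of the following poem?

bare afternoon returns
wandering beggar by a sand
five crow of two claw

19

Line 1: bare (1), afternoon (3), returns (2) → 6
Line 2: wandering (3), beggar (2), by (1), a (1), sand (1) → 8
Line 3: five (1), crow (1), of (1), two (1), claw (1) → 5
Total: 6 + 8 + 5 = 19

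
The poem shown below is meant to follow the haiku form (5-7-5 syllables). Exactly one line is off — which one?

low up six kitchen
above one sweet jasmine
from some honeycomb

Line 1: "low up six kitchen": 1+1+1+2 = 5 ✓
Line 2: "above one sweet jasmine": 2+1+1+2 = 6 (expected 7)
Line 3: "from some honeycomb": 1+1+3 = 5 ✓

Line 2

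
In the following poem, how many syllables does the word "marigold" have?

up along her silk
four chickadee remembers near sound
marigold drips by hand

3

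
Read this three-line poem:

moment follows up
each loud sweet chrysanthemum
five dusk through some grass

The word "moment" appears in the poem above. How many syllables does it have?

2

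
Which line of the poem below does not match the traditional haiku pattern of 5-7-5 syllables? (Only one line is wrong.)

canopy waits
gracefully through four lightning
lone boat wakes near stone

Line 1: "canopy waits": 3+1 = 4 (expected 5)
Line 2: "gracefully through four lightning": 3+1+1+2 = 7 ✓
Line 3: "lone boat wakes near stone": 1+1+1+1+1 = 5 ✓

Line 1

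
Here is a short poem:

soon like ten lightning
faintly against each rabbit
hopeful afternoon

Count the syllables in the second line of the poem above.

7

The second line: "faintly against each rabbit": 2+2+1+2 = 7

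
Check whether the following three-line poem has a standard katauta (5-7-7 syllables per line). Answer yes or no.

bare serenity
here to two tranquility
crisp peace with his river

No

Line 1: "bare serenity": 1+4 = 5 ✓
Line 2: "here to two tranquility": 1+1+1+4 = 7 ✓
Line 3: "crisp peace with his river": 1+1+1+1+2 = 6 (expected 7)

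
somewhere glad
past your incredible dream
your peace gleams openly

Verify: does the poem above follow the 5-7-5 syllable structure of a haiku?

No

Line 1: somewhere(2) + glad(1) = 3 (expected 5)
Line 2: past(1) + your(1) + incredible(4) + dream(1) = 7 ✓
Line 3: your(1) + peace(1) + gleams(1) + openly(3) = 6 (expected 5)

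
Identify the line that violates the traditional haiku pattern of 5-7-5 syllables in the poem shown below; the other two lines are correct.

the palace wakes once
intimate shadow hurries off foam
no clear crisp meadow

Line 1: the(1) + palace(2) + wakes(1) + once(1) = 5 ✓
Line 2: intimate(3) + shadow(2) + hurries(2) + off(1) + foam(1) = 9 (expected 7)
Line 3: no(1) + clear(1) + crisp(1) + meadow(2) = 5 ✓

The second line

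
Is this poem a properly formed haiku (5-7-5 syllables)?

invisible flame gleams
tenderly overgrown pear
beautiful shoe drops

Line 1: invisible (4), flame (1), gleams (1) → 6 (expected 5)
Line 2: tenderly (3), overgrown (3), pear (1) → 7 ✓
Line 3: beautiful (3), shoe (1), drops (1) → 5 ✓

No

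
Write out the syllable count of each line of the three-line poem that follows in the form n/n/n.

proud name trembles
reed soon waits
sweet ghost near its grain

Line 1: "proud name trembles": 1+1+2 = 4
Line 2: "reed soon waits": 1+1+1 = 3
Line 3: "sweet ghost near its grain": 1+1+1+1+1 = 5

4/3/5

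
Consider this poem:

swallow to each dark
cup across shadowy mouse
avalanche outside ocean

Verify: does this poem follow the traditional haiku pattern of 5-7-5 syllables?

Line 1: swallow(2) + to(1) + each(1) + dark(1) = 5 ✓
Line 2: cup(1) + across(2) + shadowy(3) + mouse(1) = 7 ✓
Line 3: avalanche(3) + outside(2) + ocean(2) = 7 (expected 5)

No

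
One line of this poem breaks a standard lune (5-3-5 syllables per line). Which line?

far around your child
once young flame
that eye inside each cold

Line 3

Line 1: far (1), around (2), your (1), child (1) → 5 ✓
Line 2: once (1), young (1), flame (1) → 3 ✓
Line 3: that (1), eye (1), inside (2), each (1), cold (1) → 6 (expected 5)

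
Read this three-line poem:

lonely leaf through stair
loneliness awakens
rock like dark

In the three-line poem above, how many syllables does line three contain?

3

Line three: rock(1) + like(1) + dark(1) = 3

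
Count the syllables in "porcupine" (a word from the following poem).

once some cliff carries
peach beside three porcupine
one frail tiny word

3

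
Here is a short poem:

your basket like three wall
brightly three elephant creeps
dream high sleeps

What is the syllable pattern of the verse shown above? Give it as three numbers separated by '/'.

Line 1: your(1) + basket(2) + like(1) + three(1) + wall(1) = 6
Line 2: brightly(2) + three(1) + elephant(3) + creeps(1) = 7
Line 3: dream(1) + high(1) + sleeps(1) = 3

6/7/3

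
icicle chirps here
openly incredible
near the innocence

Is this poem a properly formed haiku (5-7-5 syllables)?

Yes

Line 1: icicle (3), chirps (1), here (1) → 5 ✓
Line 2: openly (3), incredible (4) → 7 ✓
Line 3: near (1), the (1), innocence (3) → 5 ✓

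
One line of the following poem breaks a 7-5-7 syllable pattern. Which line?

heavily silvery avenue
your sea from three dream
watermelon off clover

Line 1

Line 1: "heavily silvery avenue": 3+3+3 = 9 (expected 7)
Line 2: "your sea from three dream": 1+1+1+1+1 = 5 ✓
Line 3: "watermelon off clover": 4+1+2 = 7 ✓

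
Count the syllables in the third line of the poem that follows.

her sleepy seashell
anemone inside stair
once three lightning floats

The third line: "once three lightning floats": 1+1+2+1 = 5

5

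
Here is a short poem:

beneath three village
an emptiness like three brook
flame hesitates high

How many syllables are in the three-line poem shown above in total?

17

Line 1: beneath (2), three (1), village (2) → 5
Line 2: an (1), emptiness (3), like (1), three (1), brook (1) → 7
Line 3: flame (1), hesitates (3), high (1) → 5
Total: 5 + 7 + 5 = 17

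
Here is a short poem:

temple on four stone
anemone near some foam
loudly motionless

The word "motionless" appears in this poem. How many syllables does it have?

"motionless" has 3 syllables.

3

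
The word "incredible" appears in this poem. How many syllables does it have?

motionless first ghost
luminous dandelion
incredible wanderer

4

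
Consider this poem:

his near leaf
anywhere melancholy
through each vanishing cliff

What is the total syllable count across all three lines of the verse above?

16

Line 1: his (1), near (1), leaf (1) → 3
Line 2: anywhere (3), melancholy (4) → 7
Line 3: through (1), each (1), vanishing (3), cliff (1) → 6
Total: 3 + 7 + 6 = 16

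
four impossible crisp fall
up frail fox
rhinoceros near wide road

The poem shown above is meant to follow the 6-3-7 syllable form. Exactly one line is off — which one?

The first line

Line 1: four (1), impossible (4), crisp (1), fall (1) → 7 (expected 6)
Line 2: up (1), frail (1), fox (1) → 3 ✓
Line 3: rhinoceros (4), near (1), wide (1), road (1) → 7 ✓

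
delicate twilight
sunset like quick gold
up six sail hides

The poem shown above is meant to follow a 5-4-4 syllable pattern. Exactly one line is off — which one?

The second line

Line 1: delicate (3), twilight (2) → 5 ✓
Line 2: sunset (2), like (1), quick (1), gold (1) → 5 (expected 4)
Line 3: up (1), six (1), sail (1), hides (1) → 4 ✓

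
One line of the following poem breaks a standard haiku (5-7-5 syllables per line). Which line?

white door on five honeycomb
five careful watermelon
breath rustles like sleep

The first line

Line 1: "white door on five honeycomb": 1+1+1+1+3 = 7 (expected 5)
Line 2: "five careful watermelon": 1+2+4 = 7 ✓
Line 3: "breath rustles like sleep": 1+2+1+1 = 5 ✓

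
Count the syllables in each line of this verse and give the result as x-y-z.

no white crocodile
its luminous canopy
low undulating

Line 1: "no white crocodile": 1+1+3 = 5
Line 2: "its luminous canopy": 1+3+3 = 7
Line 3: "low undulating": 1+4 = 5

5-7-5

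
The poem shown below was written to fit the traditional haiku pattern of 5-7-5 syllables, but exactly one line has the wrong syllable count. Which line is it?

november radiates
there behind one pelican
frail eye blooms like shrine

Line 1: "november radiates": 3+3 = 6 (expected 5)
Line 2: "there behind one pelican": 1+2+1+3 = 7 ✓
Line 3: "frail eye blooms like shrine": 1+1+1+1+1 = 5 ✓

Line 1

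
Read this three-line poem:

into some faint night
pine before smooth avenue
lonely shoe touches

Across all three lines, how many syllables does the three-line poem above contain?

17

Line 1: into (2), some (1), faint (1), night (1) → 5
Line 2: pine (1), before (2), smooth (1), avenue (3) → 7
Line 3: lonely (2), shoe (1), touches (2) → 5
Total: 5 + 7 + 5 = 17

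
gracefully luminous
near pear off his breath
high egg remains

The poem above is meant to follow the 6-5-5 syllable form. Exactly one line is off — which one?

Line 3

Line 1: gracefully (3), luminous (3) → 6 ✓
Line 2: near (1), pear (1), off (1), his (1), breath (1) → 5 ✓
Line 3: high (1), egg (1), remains (2) → 4 (expected 5)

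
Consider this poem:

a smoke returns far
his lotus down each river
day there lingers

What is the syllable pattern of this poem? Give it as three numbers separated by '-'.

Line 1: a(1) + smoke(1) + returns(2) + far(1) = 5
Line 2: his(1) + lotus(2) + down(1) + each(1) + river(2) = 7
Line 3: day(1) + there(1) + lingers(2) = 4

5-7-4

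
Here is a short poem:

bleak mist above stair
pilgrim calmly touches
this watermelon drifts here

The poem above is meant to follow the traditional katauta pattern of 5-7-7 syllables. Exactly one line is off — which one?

The second line

Line 1: "bleak mist above stair": 1+1+2+1 = 5 ✓
Line 2: "pilgrim calmly touches": 2+2+2 = 6 (expected 7)
Line 3: "this watermelon drifts here": 1+4+1+1 = 7 ✓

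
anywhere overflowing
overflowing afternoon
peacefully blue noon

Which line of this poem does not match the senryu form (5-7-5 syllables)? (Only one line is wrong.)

The first line

Line 1: anywhere (3), overflowing (4) → 7 (expected 5)
Line 2: overflowing (4), afternoon (3) → 7 ✓
Line 3: peacefully (3), blue (1), noon (1) → 5 ✓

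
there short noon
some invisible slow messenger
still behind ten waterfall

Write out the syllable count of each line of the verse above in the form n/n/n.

Line 1: "there short noon": 1+1+1 = 3
Line 2: "some invisible slow messenger": 1+4+1+3 = 9
Line 3: "still behind ten waterfall": 1+2+1+3 = 7

3/9/7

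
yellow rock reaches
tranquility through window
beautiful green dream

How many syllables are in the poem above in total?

17

Line 1: yellow(2) + rock(1) + reaches(2) = 5
Line 2: tranquility(4) + through(1) + window(2) = 7
Line 3: beautiful(3) + green(1) + dream(1) = 5
Total: 5 + 7 + 5 = 17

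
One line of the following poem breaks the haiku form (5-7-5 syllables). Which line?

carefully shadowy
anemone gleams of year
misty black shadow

Line 1

Line 1: "carefully shadowy": 3+3 = 6 (expected 5)
Line 2: "anemone gleams of year": 4+1+1+1 = 7 ✓
Line 3: "misty black shadow": 2+1+2 = 5 ✓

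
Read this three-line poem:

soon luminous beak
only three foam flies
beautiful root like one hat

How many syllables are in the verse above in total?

17

Line 1: soon(1) + luminous(3) + beak(1) = 5
Line 2: only(2) + three(1) + foam(1) + flies(1) = 5
Line 3: beautiful(3) + root(1) + like(1) + one(1) + hat(1) = 7
Total: 5 + 5 + 7 = 17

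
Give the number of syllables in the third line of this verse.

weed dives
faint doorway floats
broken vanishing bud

The third line: broken(2) + vanishing(3) + bud(1) = 6

6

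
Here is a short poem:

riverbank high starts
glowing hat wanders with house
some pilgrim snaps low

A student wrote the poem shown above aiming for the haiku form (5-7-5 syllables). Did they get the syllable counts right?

Yes

Line 1: riverbank(3) + high(1) + starts(1) = 5 ✓
Line 2: glowing(2) + hat(1) + wanders(2) + with(1) + house(1) = 7 ✓
Line 3: some(1) + pilgrim(2) + snaps(1) + low(1) = 5 ✓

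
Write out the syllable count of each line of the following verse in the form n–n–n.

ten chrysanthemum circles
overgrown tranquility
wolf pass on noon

Line 1: ten (1), chrysanthemum (4), circles (2) → 7
Line 2: overgrown (3), tranquility (4) → 7
Line 3: wolf (1), pass (1), on (1), noon (1) → 4

7–7–4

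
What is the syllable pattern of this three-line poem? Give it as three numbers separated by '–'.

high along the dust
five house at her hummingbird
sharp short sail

Line 1: high (1), along (2), the (1), dust (1) → 5
Line 2: five (1), house (1), at (1), her (1), hummingbird (3) → 7
Line 3: sharp (1), short (1), sail (1) → 3

5–7–3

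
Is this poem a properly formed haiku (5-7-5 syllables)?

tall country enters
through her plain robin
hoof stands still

No

Line 1: tall(1) + country(2) + enters(2) = 5 ✓
Line 2: through(1) + her(1) + plain(1) + robin(2) = 5 (expected 7)
Line 3: hoof(1) + stands(1) + still(1) = 3 (expected 5)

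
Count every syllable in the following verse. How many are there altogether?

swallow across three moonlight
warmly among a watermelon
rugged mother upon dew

Line 1: swallow (2), across (2), three (1), moonlight (2) → 7
Line 2: warmly (2), among (2), a (1), watermelon (4) → 9
Line 3: rugged (2), mother (2), upon (2), dew (1) → 7
Total: 7 + 9 + 7 = 23

23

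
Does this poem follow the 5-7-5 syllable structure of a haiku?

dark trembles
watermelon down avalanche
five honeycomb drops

Line 1: "dark trembles": 1+2 = 3 (expected 5)
Line 2: "watermelon down avalanche": 4+1+3 = 8 (expected 7)
Line 3: "five honeycomb drops": 1+3+1 = 5 ✓

No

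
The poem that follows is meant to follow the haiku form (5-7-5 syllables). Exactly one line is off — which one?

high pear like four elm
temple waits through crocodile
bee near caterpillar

Line 3

Line 1: high (1), pear (1), like (1), four (1), elm (1) → 5 ✓
Line 2: temple (2), waits (1), through (1), crocodile (3) → 7 ✓
Line 3: bee (1), near (1), caterpillar (4) → 6 (expected 5)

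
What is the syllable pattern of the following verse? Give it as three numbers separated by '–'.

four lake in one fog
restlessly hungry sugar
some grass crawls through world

Line 1: four (1), lake (1), in (1), one (1), fog (1) → 5
Line 2: restlessly (3), hungry (2), sugar (2) → 7
Line 3: some (1), grass (1), crawls (1), through (1), world (1) → 5

5–7–5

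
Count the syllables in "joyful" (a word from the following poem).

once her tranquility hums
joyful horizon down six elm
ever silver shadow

2

"joyful" has 2 syllables.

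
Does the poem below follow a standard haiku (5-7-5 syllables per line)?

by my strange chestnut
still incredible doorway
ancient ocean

Line 1: by(1) + my(1) + strange(1) + chestnut(2) = 5 ✓
Line 2: still(1) + incredible(4) + doorway(2) = 7 ✓
Line 3: ancient(2) + ocean(2) = 4 (expected 5)

No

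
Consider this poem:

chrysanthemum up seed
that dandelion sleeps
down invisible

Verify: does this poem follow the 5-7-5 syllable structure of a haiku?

Line 1: "chrysanthemum up seed": 4+1+1 = 6 (expected 5)
Line 2: "that dandelion sleeps": 1+4+1 = 6 (expected 7)
Line 3: "down invisible": 1+4 = 5 ✓

No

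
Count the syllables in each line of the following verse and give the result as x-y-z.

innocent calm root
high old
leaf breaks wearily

Line 1: innocent(3) + calm(1) + root(1) = 5
Line 2: high(1) + old(1) = 2
Line 3: leaf(1) + breaks(1) + wearily(3) = 5

5-2-5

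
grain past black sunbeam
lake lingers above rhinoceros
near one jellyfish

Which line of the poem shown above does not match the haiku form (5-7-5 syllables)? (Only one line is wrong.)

Line 2

Line 1: "grain past black sunbeam": 1+1+1+2 = 5 ✓
Line 2: "lake lingers above rhinoceros": 1+2+2+4 = 9 (expected 7)
Line 3: "near one jellyfish": 1+1+3 = 5 ✓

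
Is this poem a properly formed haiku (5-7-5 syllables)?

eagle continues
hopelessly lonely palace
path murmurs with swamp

Line 1: eagle (2), continues (3) → 5 ✓
Line 2: hopelessly (3), lonely (2), palace (2) → 7 ✓
Line 3: path (1), murmurs (2), with (1), swamp (1) → 5 ✓

Yes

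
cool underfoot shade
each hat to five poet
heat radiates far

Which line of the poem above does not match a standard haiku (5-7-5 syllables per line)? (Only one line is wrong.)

Line 1: cool (1), underfoot (3), shade (1) → 5 ✓
Line 2: each (1), hat (1), to (1), five (1), poet (2) → 6 (expected 7)
Line 3: heat (1), radiates (3), far (1) → 5 ✓

Line 2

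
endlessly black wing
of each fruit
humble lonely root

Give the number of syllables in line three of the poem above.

Line three: "humble lonely root": 2+2+1 = 5

5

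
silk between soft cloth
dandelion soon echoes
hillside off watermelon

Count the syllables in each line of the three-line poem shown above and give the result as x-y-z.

Line 1: silk (1), between (2), soft (1), cloth (1) → 5
Line 2: dandelion (4), soon (1), echoes (2) → 7
Line 3: hillside (2), off (1), watermelon (4) → 7

5-7-7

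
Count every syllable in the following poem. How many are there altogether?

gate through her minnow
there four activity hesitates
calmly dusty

18

Line 1: gate(1) + through(1) + her(1) + minnow(2) = 5
Line 2: there(1) + four(1) + activity(4) + hesitates(3) = 9
Line 3: calmly(2) + dusty(2) = 4
Total: 5 + 9 + 4 = 18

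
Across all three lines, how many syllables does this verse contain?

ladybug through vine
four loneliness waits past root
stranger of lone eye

17

Line 1: ladybug(3) + through(1) + vine(1) = 5
Line 2: four(1) + loneliness(3) + waits(1) + past(1) + root(1) = 7
Line 3: stranger(2) + of(1) + lone(1) + eye(1) = 5
Total: 5 + 7 + 5 = 17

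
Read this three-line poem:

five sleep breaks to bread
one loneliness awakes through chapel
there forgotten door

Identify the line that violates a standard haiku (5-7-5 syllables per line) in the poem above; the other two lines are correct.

Line 2

Line 1: "five sleep breaks to bread": 1+1+1+1+1 = 5 ✓
Line 2: "one loneliness awakes through chapel": 1+3+2+1+2 = 9 (expected 7)
Line 3: "there forgotten door": 1+3+1 = 5 ✓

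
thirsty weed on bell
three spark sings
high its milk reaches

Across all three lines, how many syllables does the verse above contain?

13

Line 1: thirsty (2), weed (1), on (1), bell (1) → 5
Line 2: three (1), spark (1), sings (1) → 3
Line 3: high (1), its (1), milk (1), reaches (2) → 5
Total: 5 + 3 + 5 = 13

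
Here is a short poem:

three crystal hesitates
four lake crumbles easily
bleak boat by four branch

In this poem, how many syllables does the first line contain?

6

The first line: three (1), crystal (2), hesitates (3) → 6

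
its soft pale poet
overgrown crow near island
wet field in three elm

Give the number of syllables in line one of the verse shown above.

5

Line one: its(1) + soft(1) + pale(1) + poet(2) = 5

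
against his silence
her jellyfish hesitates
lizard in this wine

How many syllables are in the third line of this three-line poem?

5

The third line: lizard(2) + in(1) + this(1) + wine(1) = 5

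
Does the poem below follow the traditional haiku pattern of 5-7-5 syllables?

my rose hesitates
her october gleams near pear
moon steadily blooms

Yes

Line 1: "my rose hesitates": 1+1+3 = 5 ✓
Line 2: "her october gleams near pear": 1+3+1+1+1 = 7 ✓
Line 3: "moon steadily blooms": 1+3+1 = 5 ✓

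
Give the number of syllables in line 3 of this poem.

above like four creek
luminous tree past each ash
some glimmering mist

Line 3: "some glimmering mist": 1+3+1 = 5

5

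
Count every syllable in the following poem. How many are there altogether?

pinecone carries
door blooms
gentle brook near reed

Line 1: pinecone (2), carries (2) → 4
Line 2: door (1), blooms (1) → 2
Line 3: gentle (2), brook (1), near (1), reed (1) → 5
Total: 4 + 2 + 5 = 11

11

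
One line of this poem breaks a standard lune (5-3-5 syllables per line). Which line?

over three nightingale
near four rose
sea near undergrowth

Line 1: "over three nightingale": 2+1+3 = 6 (expected 5)
Line 2: "near four rose": 1+1+1 = 3 ✓
Line 3: "sea near undergrowth": 1+1+3 = 5 ✓

Line 1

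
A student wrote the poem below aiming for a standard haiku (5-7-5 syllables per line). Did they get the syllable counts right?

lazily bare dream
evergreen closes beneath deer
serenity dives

Line 1: lazily (3), bare (1), dream (1) → 5 ✓
Line 2: evergreen (3), closes (2), beneath (2), deer (1) → 8 (expected 7)
Line 3: serenity (4), dives (1) → 5 ✓

No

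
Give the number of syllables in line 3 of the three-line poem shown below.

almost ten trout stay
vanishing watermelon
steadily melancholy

Line 3: steadily (3), melancholy (4) → 7

7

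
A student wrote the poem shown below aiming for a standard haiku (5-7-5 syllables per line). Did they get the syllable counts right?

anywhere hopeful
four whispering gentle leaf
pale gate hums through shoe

Line 1: anywhere(3) + hopeful(2) = 5 ✓
Line 2: four(1) + whispering(3) + gentle(2) + leaf(1) = 7 ✓
Line 3: pale(1) + gate(1) + hums(1) + through(1) + shoe(1) = 5 ✓

Yes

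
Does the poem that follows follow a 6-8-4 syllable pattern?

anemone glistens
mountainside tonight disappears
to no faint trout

Yes

Line 1: anemone (4), glistens (2) → 6 ✓
Line 2: mountainside (3), tonight (2), disappears (3) → 8 ✓
Line 3: to (1), no (1), faint (1), trout (1) → 4 ✓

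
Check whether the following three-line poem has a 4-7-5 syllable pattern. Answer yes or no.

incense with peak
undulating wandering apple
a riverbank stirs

No

Line 1: incense(2) + with(1) + peak(1) = 4 ✓
Line 2: undulating(4) + wandering(3) + apple(2) = 9 (expected 7)
Line 3: a(1) + riverbank(3) + stirs(1) = 5 ✓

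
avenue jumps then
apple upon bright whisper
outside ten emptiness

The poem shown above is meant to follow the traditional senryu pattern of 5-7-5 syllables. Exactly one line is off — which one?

The third line

Line 1: avenue (3), jumps (1), then (1) → 5 ✓
Line 2: apple (2), upon (2), bright (1), whisper (2) → 7 ✓
Line 3: outside (2), ten (1), emptiness (3) → 6 (expected 5)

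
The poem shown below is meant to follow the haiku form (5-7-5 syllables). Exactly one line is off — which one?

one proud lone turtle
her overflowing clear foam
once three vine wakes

Line 1: one (1), proud (1), lone (1), turtle (2) → 5 ✓
Line 2: her (1), overflowing (4), clear (1), foam (1) → 7 ✓
Line 3: once (1), three (1), vine (1), wakes (1) → 4 (expected 5)

The third line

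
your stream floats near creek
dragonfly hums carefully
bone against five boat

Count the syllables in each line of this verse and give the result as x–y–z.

Line 1: your (1), stream (1), floats (1), near (1), creek (1) → 5
Line 2: dragonfly (3), hums (1), carefully (3) → 7
Line 3: bone (1), against (2), five (1), boat (1) → 5

5–7–5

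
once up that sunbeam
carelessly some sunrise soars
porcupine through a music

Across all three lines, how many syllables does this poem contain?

Line 1: once(1) + up(1) + that(1) + sunbeam(2) = 5
Line 2: carelessly(3) + some(1) + sunrise(2) + soars(1) = 7
Line 3: porcupine(3) + through(1) + a(1) + music(2) = 7
Total: 5 + 7 + 7 = 19

19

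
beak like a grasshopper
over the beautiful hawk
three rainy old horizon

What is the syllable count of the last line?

The last line: "three rainy old horizon": 1+2+1+3 = 7

7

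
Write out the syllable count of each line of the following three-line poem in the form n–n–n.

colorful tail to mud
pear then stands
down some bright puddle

6–3–5

Line 1: colorful(3) + tail(1) + to(1) + mud(1) = 6
Line 2: pear(1) + then(1) + stands(1) = 3
Line 3: down(1) + some(1) + bright(1) + puddle(2) = 5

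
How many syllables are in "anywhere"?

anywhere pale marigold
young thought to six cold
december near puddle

"anywhere" has 3 syllables.

3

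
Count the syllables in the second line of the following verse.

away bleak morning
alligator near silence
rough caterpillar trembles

7

The second line: alligator(4) + near(1) + silence(2) = 7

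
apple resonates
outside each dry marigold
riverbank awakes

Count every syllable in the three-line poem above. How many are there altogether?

17

Line 1: "apple resonates": 2+3 = 5
Line 2: "outside each dry marigold": 2+1+1+3 = 7
Line 3: "riverbank awakes": 3+2 = 5
Total: 5 + 7 + 5 = 17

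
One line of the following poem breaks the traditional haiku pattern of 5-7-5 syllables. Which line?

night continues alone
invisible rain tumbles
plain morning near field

Line 1

Line 1: "night continues alone": 1+3+2 = 6 (expected 5)
Line 2: "invisible rain tumbles": 4+1+2 = 7 ✓
Line 3: "plain morning near field": 1+2+1+1 = 5 ✓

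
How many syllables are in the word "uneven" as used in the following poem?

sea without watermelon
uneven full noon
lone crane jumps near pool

3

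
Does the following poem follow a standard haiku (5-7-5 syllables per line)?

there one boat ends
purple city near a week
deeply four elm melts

No

Line 1: there (1), one (1), boat (1), ends (1) → 4 (expected 5)
Line 2: purple (2), city (2), near (1), a (1), week (1) → 7 ✓
Line 3: deeply (2), four (1), elm (1), melts (1) → 5 ✓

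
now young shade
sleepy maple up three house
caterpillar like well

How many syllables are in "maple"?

"maple" has 2 syllables.

2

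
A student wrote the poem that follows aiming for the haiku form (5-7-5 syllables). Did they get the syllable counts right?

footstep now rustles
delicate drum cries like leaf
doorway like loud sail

Line 1: footstep(2) + now(1) + rustles(2) = 5 ✓
Line 2: delicate(3) + drum(1) + cries(1) + like(1) + leaf(1) = 7 ✓
Line 3: doorway(2) + like(1) + loud(1) + sail(1) = 5 ✓

Yes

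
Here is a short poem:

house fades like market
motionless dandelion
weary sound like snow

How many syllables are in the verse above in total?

17

Line 1: house (1), fades (1), like (1), market (2) → 5
Line 2: motionless (3), dandelion (4) → 7
Line 3: weary (2), sound (1), like (1), snow (1) → 5
Total: 5 + 7 + 5 = 17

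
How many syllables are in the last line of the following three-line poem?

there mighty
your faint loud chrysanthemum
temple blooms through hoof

The last line: temple (2), blooms (1), through (1), hoof (1) → 5

5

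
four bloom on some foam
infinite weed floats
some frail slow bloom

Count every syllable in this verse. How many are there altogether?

14

Line 1: four(1) + bloom(1) + on(1) + some(1) + foam(1) = 5
Line 2: infinite(3) + weed(1) + floats(1) = 5
Line 3: some(1) + frail(1) + slow(1) + bloom(1) = 4
Total: 5 + 5 + 4 = 14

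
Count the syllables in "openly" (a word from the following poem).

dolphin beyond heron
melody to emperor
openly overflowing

3

"openly" has 3 syllables.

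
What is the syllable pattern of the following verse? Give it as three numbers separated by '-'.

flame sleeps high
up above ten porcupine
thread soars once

Line 1: "flame sleeps high": 1+1+1 = 3
Line 2: "up above ten porcupine": 1+2+1+3 = 7
Line 3: "thread soars once": 1+1+1 = 3

3-7-3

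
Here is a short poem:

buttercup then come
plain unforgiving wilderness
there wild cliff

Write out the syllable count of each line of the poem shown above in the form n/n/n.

5/8/3

Line 1: buttercup (3), then (1), come (1) → 5
Line 2: plain (1), unforgiving (4), wilderness (3) → 8
Line 3: there (1), wild (1), cliff (1) → 3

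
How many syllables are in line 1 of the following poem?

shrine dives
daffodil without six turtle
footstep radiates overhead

Line 1: "shrine dives": 1+1 = 2

2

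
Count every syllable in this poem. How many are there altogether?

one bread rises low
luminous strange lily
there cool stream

Line 1: one (1), bread (1), rises (2), low (1) → 5
Line 2: luminous (3), strange (1), lily (2) → 6
Line 3: there (1), cool (1), stream (1) → 3
Total: 5 + 6 + 3 = 14

14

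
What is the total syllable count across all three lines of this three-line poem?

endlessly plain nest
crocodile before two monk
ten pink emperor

Line 1: endlessly (3), plain (1), nest (1) → 5
Line 2: crocodile (3), before (2), two (1), monk (1) → 7
Line 3: ten (1), pink (1), emperor (3) → 5
Total: 5 + 7 + 5 = 17

17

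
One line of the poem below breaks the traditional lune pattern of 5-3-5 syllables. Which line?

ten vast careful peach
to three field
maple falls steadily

Line 1: ten(1) + vast(1) + careful(2) + peach(1) = 5 ✓
Line 2: to(1) + three(1) + field(1) = 3 ✓
Line 3: maple(2) + falls(1) + steadily(3) = 6 (expected 5)

Line 3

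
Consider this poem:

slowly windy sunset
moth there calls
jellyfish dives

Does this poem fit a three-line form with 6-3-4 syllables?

Line 1: "slowly windy sunset": 2+2+2 = 6 ✓
Line 2: "moth there calls": 1+1+1 = 3 ✓
Line 3: "jellyfish dives": 3+1 = 4 ✓

Yes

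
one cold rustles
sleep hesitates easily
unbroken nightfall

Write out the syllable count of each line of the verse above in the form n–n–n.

4–7–5

Line 1: one (1), cold (1), rustles (2) → 4
Line 2: sleep (1), hesitates (3), easily (3) → 7
Line 3: unbroken (3), nightfall (2) → 5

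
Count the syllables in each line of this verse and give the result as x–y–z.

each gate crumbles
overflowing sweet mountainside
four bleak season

Line 1: each(1) + gate(1) + crumbles(2) = 4
Line 2: overflowing(4) + sweet(1) + mountainside(3) = 8
Line 3: four(1) + bleak(1) + season(2) = 4

4–8–4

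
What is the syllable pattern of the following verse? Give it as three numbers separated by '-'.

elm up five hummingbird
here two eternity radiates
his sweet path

6-9-3

Line 1: "elm up five hummingbird": 1+1+1+3 = 6
Line 2: "here two eternity radiates": 1+1+4+3 = 9
Line 3: "his sweet path": 1+1+1 = 3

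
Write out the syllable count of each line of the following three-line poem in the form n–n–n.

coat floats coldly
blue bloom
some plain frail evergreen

4–2–6

Line 1: "coat floats coldly": 1+1+2 = 4
Line 2: "blue bloom": 1+1 = 2
Line 3: "some plain frail evergreen": 1+1+1+3 = 6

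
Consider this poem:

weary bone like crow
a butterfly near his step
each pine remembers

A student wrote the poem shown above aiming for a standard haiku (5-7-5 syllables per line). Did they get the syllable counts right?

Yes

Line 1: "weary bone like crow": 2+1+1+1 = 5 ✓
Line 2: "a butterfly near his step": 1+3+1+1+1 = 7 ✓
Line 3: "each pine remembers": 1+1+3 = 5 ✓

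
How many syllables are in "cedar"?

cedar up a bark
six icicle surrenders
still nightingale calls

2

"cedar" has 2 syllables.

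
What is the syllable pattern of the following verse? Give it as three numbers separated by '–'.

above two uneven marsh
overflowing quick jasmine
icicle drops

Line 1: "above two uneven marsh": 2+1+3+1 = 7
Line 2: "overflowing quick jasmine": 4+1+2 = 7
Line 3: "icicle drops": 3+1 = 4

7–7–4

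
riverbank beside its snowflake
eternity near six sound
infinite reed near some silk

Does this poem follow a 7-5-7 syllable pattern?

Line 1: "riverbank beside its snowflake": 3+2+1+2 = 8 (expected 7)
Line 2: "eternity near six sound": 4+1+1+1 = 7 (expected 5)
Line 3: "infinite reed near some silk": 3+1+1+1+1 = 7 ✓

No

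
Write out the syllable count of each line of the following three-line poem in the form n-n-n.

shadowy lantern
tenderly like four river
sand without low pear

5-7-5

Line 1: "shadowy lantern": 3+2 = 5
Line 2: "tenderly like four river": 3+1+1+2 = 7
Line 3: "sand without low pear": 1+2+1+1 = 5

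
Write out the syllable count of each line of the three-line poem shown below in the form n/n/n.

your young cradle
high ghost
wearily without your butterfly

4/2/9

Line 1: your(1) + young(1) + cradle(2) = 4
Line 2: high(1) + ghost(1) = 2
Line 3: wearily(3) + without(2) + your(1) + butterfly(3) = 9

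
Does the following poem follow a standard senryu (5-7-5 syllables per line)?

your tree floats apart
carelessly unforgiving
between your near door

Line 1: your (1), tree (1), floats (1), apart (2) → 5 ✓
Line 2: carelessly (3), unforgiving (4) → 7 ✓
Line 3: between (2), your (1), near (1), door (1) → 5 ✓

Yes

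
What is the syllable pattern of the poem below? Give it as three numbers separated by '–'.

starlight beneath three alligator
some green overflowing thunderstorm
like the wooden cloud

Line 1: "starlight beneath three alligator": 2+2+1+4 = 9
Line 2: "some green overflowing thunderstorm": 1+1+4+3 = 9
Line 3: "like the wooden cloud": 1+1+2+1 = 5

9–9–5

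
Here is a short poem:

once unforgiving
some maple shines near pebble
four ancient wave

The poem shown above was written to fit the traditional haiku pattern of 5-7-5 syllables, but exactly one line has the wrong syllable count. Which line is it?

Line 1: once (1), unforgiving (4) → 5 ✓
Line 2: some (1), maple (2), shines (1), near (1), pebble (2) → 7 ✓
Line 3: four (1), ancient (2), wave (1) → 4 (expected 5)

The third line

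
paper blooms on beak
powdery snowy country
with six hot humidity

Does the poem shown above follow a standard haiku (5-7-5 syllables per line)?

Line 1: "paper blooms on beak": 2+1+1+1 = 5 ✓
Line 2: "powdery snowy country": 3+2+2 = 7 ✓
Line 3: "with six hot humidity": 1+1+1+4 = 7 (expected 5)

No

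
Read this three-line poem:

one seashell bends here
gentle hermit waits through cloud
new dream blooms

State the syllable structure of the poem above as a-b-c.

Line 1: one(1) + seashell(2) + bends(1) + here(1) = 5
Line 2: gentle(2) + hermit(2) + waits(1) + through(1) + cloud(1) = 7
Line 3: new(1) + dream(1) + blooms(1) = 3

5-7-3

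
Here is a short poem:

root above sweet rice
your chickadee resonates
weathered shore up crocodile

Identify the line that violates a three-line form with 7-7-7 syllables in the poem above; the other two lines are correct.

Line 1: "root above sweet rice": 1+2+1+1 = 5 (expected 7)
Line 2: "your chickadee resonates": 1+3+3 = 7 ✓
Line 3: "weathered shore up crocodile": 2+1+1+3 = 7 ✓

The first line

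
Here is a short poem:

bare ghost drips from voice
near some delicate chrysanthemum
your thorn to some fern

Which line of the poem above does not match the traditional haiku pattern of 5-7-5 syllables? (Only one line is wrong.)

The second line

Line 1: bare (1), ghost (1), drips (1), from (1), voice (1) → 5 ✓
Line 2: near (1), some (1), delicate (3), chrysanthemum (4) → 9 (expected 7)
Line 3: your (1), thorn (1), to (1), some (1), fern (1) → 5 ✓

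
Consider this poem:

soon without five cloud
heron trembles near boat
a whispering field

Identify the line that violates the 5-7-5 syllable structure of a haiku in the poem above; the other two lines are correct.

Line 2

Line 1: soon (1), without (2), five (1), cloud (1) → 5 ✓
Line 2: heron (2), trembles (2), near (1), boat (1) → 6 (expected 7)
Line 3: a (1), whispering (3), field (1) → 5 ✓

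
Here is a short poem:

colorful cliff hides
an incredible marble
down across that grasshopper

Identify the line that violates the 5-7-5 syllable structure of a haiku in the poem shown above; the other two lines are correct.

Line 3

Line 1: colorful (3), cliff (1), hides (1) → 5 ✓
Line 2: an (1), incredible (4), marble (2) → 7 ✓
Line 3: down (1), across (2), that (1), grasshopper (3) → 7 (expected 5)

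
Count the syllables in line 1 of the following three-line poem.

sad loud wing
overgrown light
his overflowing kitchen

3

Line 1: "sad loud wing": 1+1+1 = 3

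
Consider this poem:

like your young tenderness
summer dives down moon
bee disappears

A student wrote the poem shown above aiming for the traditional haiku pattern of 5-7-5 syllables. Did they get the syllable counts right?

Line 1: "like your young tenderness": 1+1+1+3 = 6 (expected 5)
Line 2: "summer dives down moon": 2+1+1+1 = 5 (expected 7)
Line 3: "bee disappears": 1+3 = 4 (expected 5)

No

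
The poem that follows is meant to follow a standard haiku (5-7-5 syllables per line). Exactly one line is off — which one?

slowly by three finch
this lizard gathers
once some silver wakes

Line 1: "slowly by three finch": 2+1+1+1 = 5 ✓
Line 2: "this lizard gathers": 1+2+2 = 5 (expected 7)
Line 3: "once some silver wakes": 1+1+2+1 = 5 ✓

Line 2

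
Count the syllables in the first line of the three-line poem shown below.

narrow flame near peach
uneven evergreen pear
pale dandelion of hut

5

The first line: narrow(2) + flame(1) + near(1) + peach(1) = 5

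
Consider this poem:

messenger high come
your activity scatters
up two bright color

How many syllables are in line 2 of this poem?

7

Line 2: your (1), activity (4), scatters (2) → 7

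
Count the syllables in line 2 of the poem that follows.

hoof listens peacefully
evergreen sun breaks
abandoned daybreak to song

5

Line 2: evergreen(3) + sun(1) + breaks(1) = 5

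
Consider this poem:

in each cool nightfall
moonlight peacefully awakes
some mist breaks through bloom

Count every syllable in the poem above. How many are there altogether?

17

Line 1: "in each cool nightfall": 1+1+1+2 = 5
Line 2: "moonlight peacefully awakes": 2+3+2 = 7
Line 3: "some mist breaks through bloom": 1+1+1+1+1 = 5
Total: 5 + 7 + 5 = 17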